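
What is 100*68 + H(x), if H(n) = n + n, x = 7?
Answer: 6814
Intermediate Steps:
H(n) = 2*n
100*68 + H(x) = 100*68 + 2*7 = 6800 + 14 = 6814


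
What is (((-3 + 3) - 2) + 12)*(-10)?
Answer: -100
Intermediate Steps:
(((-3 + 3) - 2) + 12)*(-10) = ((0 - 2) + 12)*(-10) = (-2 + 12)*(-10) = 10*(-10) = -100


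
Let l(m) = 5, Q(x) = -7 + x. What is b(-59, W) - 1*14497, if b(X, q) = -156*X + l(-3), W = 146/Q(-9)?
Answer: -5288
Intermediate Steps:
W = -73/8 (W = 146/(-7 - 9) = 146/(-16) = 146*(-1/16) = -73/8 ≈ -9.1250)
b(X, q) = 5 - 156*X (b(X, q) = -156*X + 5 = 5 - 156*X)
b(-59, W) - 1*14497 = (5 - 156*(-59)) - 1*14497 = (5 + 9204) - 14497 = 9209 - 14497 = -5288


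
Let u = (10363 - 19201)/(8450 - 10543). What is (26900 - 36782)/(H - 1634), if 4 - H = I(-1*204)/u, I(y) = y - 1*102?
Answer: 4852062/764749 ≈ 6.3446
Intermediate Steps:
I(y) = -102 + y (I(y) = y - 102 = -102 + y)
u = 8838/2093 (u = -8838/(-2093) = -8838*(-1/2093) = 8838/2093 ≈ 4.2226)
H = 37545/491 (H = 4 - (-102 - 1*204)/8838/2093 = 4 - (-102 - 204)*2093/8838 = 4 - (-306)*2093/8838 = 4 - 1*(-35581/491) = 4 + 35581/491 = 37545/491 ≈ 76.466)
(26900 - 36782)/(H - 1634) = (26900 - 36782)/(37545/491 - 1634) = -9882/(-764749/491) = -9882*(-491/764749) = 4852062/764749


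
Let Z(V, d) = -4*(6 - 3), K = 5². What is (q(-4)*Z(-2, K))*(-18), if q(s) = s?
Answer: -864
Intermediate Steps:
K = 25
Z(V, d) = -12 (Z(V, d) = -4*3 = -12)
(q(-4)*Z(-2, K))*(-18) = -4*(-12)*(-18) = 48*(-18) = -864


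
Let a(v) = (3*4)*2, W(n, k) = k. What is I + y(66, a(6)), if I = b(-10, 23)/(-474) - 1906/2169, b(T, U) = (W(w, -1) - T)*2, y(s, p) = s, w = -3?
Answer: 11152085/171351 ≈ 65.083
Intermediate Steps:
a(v) = 24 (a(v) = 12*2 = 24)
b(T, U) = -2 - 2*T (b(T, U) = (-1 - T)*2 = -2 - 2*T)
I = -157081/171351 (I = (-2 - 2*(-10))/(-474) - 1906/2169 = (-2 + 20)*(-1/474) - 1906*1/2169 = 18*(-1/474) - 1906/2169 = -3/79 - 1906/2169 = -157081/171351 ≈ -0.91672)
I + y(66, a(6)) = -157081/171351 + 66 = 11152085/171351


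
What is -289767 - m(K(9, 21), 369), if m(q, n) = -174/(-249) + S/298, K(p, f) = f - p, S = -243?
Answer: -7167094093/24734 ≈ -2.8977e+5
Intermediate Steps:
m(q, n) = -2885/24734 (m(q, n) = -174/(-249) - 243/298 = -174*(-1/249) - 243*1/298 = 58/83 - 243/298 = -2885/24734)
-289767 - m(K(9, 21), 369) = -289767 - 1*(-2885/24734) = -289767 + 2885/24734 = -7167094093/24734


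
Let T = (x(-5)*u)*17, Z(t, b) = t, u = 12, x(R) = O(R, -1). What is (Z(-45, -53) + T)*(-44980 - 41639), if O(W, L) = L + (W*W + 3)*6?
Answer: -2947038237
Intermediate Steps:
O(W, L) = 18 + L + 6*W**2 (O(W, L) = L + (W**2 + 3)*6 = L + (3 + W**2)*6 = L + (18 + 6*W**2) = 18 + L + 6*W**2)
x(R) = 17 + 6*R**2 (x(R) = 18 - 1 + 6*R**2 = 17 + 6*R**2)
T = 34068 (T = ((17 + 6*(-5)**2)*12)*17 = ((17 + 6*25)*12)*17 = ((17 + 150)*12)*17 = (167*12)*17 = 2004*17 = 34068)
(Z(-45, -53) + T)*(-44980 - 41639) = (-45 + 34068)*(-44980 - 41639) = 34023*(-86619) = -2947038237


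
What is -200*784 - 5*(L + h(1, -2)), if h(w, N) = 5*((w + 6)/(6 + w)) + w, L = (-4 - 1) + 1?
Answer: -156810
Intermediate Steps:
L = -4 (L = -5 + 1 = -4)
h(w, N) = 5 + w (h(w, N) = 5*((6 + w)/(6 + w)) + w = 5*1 + w = 5 + w)
-200*784 - 5*(L + h(1, -2)) = -200*784 - 5*(-4 + (5 + 1)) = -156800 - 5*(-4 + 6) = -156800 - 5*2 = -156800 - 10 = -156810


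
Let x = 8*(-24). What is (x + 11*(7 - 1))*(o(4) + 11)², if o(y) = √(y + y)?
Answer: -16254 - 5544*√2 ≈ -24094.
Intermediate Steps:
o(y) = √2*√y (o(y) = √(2*y) = √2*√y)
x = -192
(x + 11*(7 - 1))*(o(4) + 11)² = (-192 + 11*(7 - 1))*(√2*√4 + 11)² = (-192 + 11*6)*(√2*2 + 11)² = (-192 + 66)*(2*√2 + 11)² = -126*(11 + 2*√2)²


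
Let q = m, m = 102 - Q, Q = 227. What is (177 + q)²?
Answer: 2704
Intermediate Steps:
m = -125 (m = 102 - 1*227 = 102 - 227 = -125)
q = -125
(177 + q)² = (177 - 125)² = 52² = 2704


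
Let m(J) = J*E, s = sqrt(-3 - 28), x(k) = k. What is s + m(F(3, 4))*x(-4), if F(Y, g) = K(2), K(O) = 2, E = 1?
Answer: -8 + I*sqrt(31) ≈ -8.0 + 5.5678*I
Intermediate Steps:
F(Y, g) = 2
s = I*sqrt(31) (s = sqrt(-31) = I*sqrt(31) ≈ 5.5678*I)
m(J) = J (m(J) = J*1 = J)
s + m(F(3, 4))*x(-4) = I*sqrt(31) + 2*(-4) = I*sqrt(31) - 8 = -8 + I*sqrt(31)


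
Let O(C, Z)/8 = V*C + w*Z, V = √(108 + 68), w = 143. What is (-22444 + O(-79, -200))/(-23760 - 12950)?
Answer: 125622/18355 + 1264*√11/18355 ≈ 7.0724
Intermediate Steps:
V = 4*√11 (V = √176 = 4*√11 ≈ 13.266)
O(C, Z) = 1144*Z + 32*C*√11 (O(C, Z) = 8*((4*√11)*C + 143*Z) = 8*(4*C*√11 + 143*Z) = 8*(143*Z + 4*C*√11) = 1144*Z + 32*C*√11)
(-22444 + O(-79, -200))/(-23760 - 12950) = (-22444 + (1144*(-200) + 32*(-79)*√11))/(-23760 - 12950) = (-22444 + (-228800 - 2528*√11))/(-36710) = (-251244 - 2528*√11)*(-1/36710) = 125622/18355 + 1264*√11/18355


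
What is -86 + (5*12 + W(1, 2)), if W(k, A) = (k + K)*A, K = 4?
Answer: -16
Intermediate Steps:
W(k, A) = A*(4 + k) (W(k, A) = (k + 4)*A = (4 + k)*A = A*(4 + k))
-86 + (5*12 + W(1, 2)) = -86 + (5*12 + 2*(4 + 1)) = -86 + (60 + 2*5) = -86 + (60 + 10) = -86 + 70 = -16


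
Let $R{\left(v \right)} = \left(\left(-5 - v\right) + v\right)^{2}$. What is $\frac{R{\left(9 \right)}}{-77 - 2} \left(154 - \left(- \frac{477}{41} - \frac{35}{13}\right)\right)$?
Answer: $- \frac{2242950}{42107} \approx -53.268$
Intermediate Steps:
$R{\left(v \right)} = 25$ ($R{\left(v \right)} = \left(-5\right)^{2} = 25$)
$\frac{R{\left(9 \right)}}{-77 - 2} \left(154 - \left(- \frac{477}{41} - \frac{35}{13}\right)\right) = \frac{25}{-77 - 2} \left(154 - \left(- \frac{477}{41} - \frac{35}{13}\right)\right) = \frac{25}{-77 - 2} \left(154 - \left(- \frac{35}{13} + \frac{53}{41 \left(- \frac{1}{9}\right)}\right)\right) = \frac{25}{-79} \left(154 - \left(- \frac{35}{13} + \frac{53}{- \frac{41}{9}}\right)\right) = 25 \left(- \frac{1}{79}\right) \left(154 + \left(\frac{35}{13} - - \frac{477}{41}\right)\right) = - \frac{25 \left(154 + \left(\frac{35}{13} + \frac{477}{41}\right)\right)}{79} = - \frac{25 \left(154 + \frac{7636}{533}\right)}{79} = \left(- \frac{25}{79}\right) \frac{89718}{533} = - \frac{2242950}{42107}$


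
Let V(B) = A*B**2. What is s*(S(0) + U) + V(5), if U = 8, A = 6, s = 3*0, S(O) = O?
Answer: 150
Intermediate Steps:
s = 0
V(B) = 6*B**2
s*(S(0) + U) + V(5) = 0*(0 + 8) + 6*5**2 = 0*8 + 6*25 = 0 + 150 = 150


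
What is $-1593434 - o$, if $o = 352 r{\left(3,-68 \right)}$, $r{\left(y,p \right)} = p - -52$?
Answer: $-1587802$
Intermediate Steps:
$r{\left(y,p \right)} = 52 + p$ ($r{\left(y,p \right)} = p + 52 = 52 + p$)
$o = -5632$ ($o = 352 \left(52 - 68\right) = 352 \left(-16\right) = -5632$)
$-1593434 - o = -1593434 - -5632 = -1593434 + 5632 = -1587802$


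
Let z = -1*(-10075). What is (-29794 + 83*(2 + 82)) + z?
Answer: -12747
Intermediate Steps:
z = 10075
(-29794 + 83*(2 + 82)) + z = (-29794 + 83*(2 + 82)) + 10075 = (-29794 + 83*84) + 10075 = (-29794 + 6972) + 10075 = -22822 + 10075 = -12747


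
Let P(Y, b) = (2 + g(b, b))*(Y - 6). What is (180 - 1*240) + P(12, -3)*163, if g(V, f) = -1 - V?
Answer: 3852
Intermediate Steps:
P(Y, b) = (1 - b)*(-6 + Y) (P(Y, b) = (2 + (-1 - b))*(Y - 6) = (1 - b)*(-6 + Y))
(180 - 1*240) + P(12, -3)*163 = (180 - 1*240) + (-6 + 12 + 6*(-3) - 1*12*(-3))*163 = (180 - 240) + (-6 + 12 - 18 + 36)*163 = -60 + 24*163 = -60 + 3912 = 3852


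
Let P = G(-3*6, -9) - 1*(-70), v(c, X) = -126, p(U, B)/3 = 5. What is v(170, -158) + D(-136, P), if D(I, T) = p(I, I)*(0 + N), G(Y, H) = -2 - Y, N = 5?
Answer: -51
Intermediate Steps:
p(U, B) = 15 (p(U, B) = 3*5 = 15)
P = 86 (P = (-2 - (-3)*6) - 1*(-70) = (-2 - 1*(-18)) + 70 = (-2 + 18) + 70 = 16 + 70 = 86)
D(I, T) = 75 (D(I, T) = 15*(0 + 5) = 15*5 = 75)
v(170, -158) + D(-136, P) = -126 + 75 = -51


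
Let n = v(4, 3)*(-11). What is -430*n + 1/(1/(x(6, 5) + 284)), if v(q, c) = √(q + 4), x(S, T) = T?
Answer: 289 + 9460*√2 ≈ 13667.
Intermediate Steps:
v(q, c) = √(4 + q)
n = -22*√2 (n = √(4 + 4)*(-11) = √8*(-11) = (2*√2)*(-11) = -22*√2 ≈ -31.113)
-430*n + 1/(1/(x(6, 5) + 284)) = -(-9460)*√2 + 1/(1/(5 + 284)) = 9460*√2 + 1/(1/289) = 9460*√2 + 289 = 289 + 9460*√2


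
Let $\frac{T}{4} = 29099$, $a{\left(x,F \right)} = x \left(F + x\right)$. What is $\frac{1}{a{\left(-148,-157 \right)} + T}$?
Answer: $\frac{1}{161536} \approx 6.1906 \cdot 10^{-6}$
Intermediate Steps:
$T = 116396$ ($T = 4 \cdot 29099 = 116396$)
$\frac{1}{a{\left(-148,-157 \right)} + T} = \frac{1}{- 148 \left(-157 - 148\right) + 116396} = \frac{1}{\left(-148\right) \left(-305\right) + 116396} = \frac{1}{45140 + 116396} = \frac{1}{161536}$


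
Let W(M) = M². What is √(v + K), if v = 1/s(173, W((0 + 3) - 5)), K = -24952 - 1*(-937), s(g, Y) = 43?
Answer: 2*I*√11100923/43 ≈ 154.97*I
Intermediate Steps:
K = -24015 (K = -24952 + 937 = -24015)
v = 1/43 ≈ 0.023256
√(v + K) = √(1/43 - 24015) = √(-1032644/43) = 2*I*√11100923/43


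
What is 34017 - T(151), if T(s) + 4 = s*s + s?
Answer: 11069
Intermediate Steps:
T(s) = -4 + s + s² (T(s) = -4 + (s*s + s) = -4 + (s² + s) = -4 + (s + s²) = -4 + s + s²)
34017 - T(151) = 34017 - (-4 + 151 + 151²) = 34017 - (-4 + 151 + 22801) = 34017 - 1*22948 = 34017 - 22948 = 11069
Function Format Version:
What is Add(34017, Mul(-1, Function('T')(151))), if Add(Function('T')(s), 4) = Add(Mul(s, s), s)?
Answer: 11069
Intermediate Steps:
Function('T')(s) = Add(-4, s, Pow(s, 2)) (Function('T')(s) = Add(-4, Add(Mul(s, s), s)) = Add(-4, Add(Pow(s, 2), s)) = Add(-4, Add(s, Pow(s, 2))) = Add(-4, s, Pow(s, 2)))
Add(34017, Mul(-1, Function('T')(151))) = Add(34017, Mul(-1, Add(-4, 151, Pow(151, 2)))) = Add(34017, Mul(-1, Add(-4, 151, 22801))) = Add(34017, Mul(-1, 22948)) = Add(34017, -22948) = 11069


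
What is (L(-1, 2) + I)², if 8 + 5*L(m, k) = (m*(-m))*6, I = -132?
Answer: 454276/25 ≈ 18171.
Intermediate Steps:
L(m, k) = -8/5 - 6*m²/5 (L(m, k) = -8/5 + ((m*(-m))*6)/5 = -8/5 + (-m²*6)/5 = -8/5 + (-6*m²)/5 = -8/5 - 6*m²/5)
(L(-1, 2) + I)² = ((-8/5 - 6/5*(-1)²) - 132)² = ((-8/5 - 6/5*1) - 132)² = ((-8/5 - 6/5) - 132)² = (-14/5 - 132)² = (-674/5)² = 454276/25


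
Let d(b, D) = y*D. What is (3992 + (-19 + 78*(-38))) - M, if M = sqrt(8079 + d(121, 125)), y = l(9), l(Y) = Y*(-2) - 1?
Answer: 1009 - 2*sqrt(1426) ≈ 933.48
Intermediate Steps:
l(Y) = -1 - 2*Y (l(Y) = -2*Y - 1 = -1 - 2*Y)
y = -19 (y = -1 - 2*9 = -1 - 18 = -19)
d(b, D) = -19*D
M = 2*sqrt(1426) (M = sqrt(8079 - 19*125) = sqrt(8079 - 2375) = sqrt(5704) = 2*sqrt(1426) ≈ 75.525)
(3992 + (-19 + 78*(-38))) - M = (3992 + (-19 + 78*(-38))) - 2*sqrt(1426) = (3992 + (-19 - 2964)) - 2*sqrt(1426) = (3992 - 2983) - 2*sqrt(1426) = 1009 - 2*sqrt(1426)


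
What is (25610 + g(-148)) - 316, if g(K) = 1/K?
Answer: 3743511/148 ≈ 25294.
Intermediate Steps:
(25610 + g(-148)) - 316 = (25610 + 1/(-148)) - 316 = (25610 - 1/148) - 316 = 3790279/148 - 316 = 3743511/148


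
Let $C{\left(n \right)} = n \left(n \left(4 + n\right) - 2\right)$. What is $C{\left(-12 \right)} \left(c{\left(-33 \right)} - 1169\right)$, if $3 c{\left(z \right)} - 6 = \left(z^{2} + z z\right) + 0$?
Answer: $497448$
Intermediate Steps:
$c{\left(z \right)} = 2 + \frac{2 z^{2}}{3}$ ($c{\left(z \right)} = 2 + \frac{\left(z^{2} + z z\right) + 0}{3} = 2 + \frac{\left(z^{2} + z^{2}\right) + 0}{3} = 2 + \frac{2 z^{2} + 0}{3} = 2 + \frac{2 z^{2}}{3}$)
$C{\left(n \right)} = n \left(-2 + n \left(4 + n\right)\right)$
$C{\left(-12 \right)} \left(c{\left(-33 \right)} - 1169\right) = - 12 \left(-2 + \left(-12\right)^{2} + 4 \left(-12\right)\right) \left(\left(2 + \frac{2 \left(-33\right)^{2}}{3}\right) - 1169\right) = - 12 \left(-2 + 144 - 48\right) \left(\left(2 + \frac{2}{3} \cdot 1089\right) - 1169\right) = \left(-12\right) 94 \left(\left(2 + 726\right) - 1169\right) = - 1128 \left(728 - 1169\right) = \left(-1128\right) \left(-441\right) = 497448$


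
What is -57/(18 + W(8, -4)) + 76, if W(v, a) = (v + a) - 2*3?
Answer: 1159/16 ≈ 72.438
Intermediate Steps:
W(v, a) = -6 + a + v (W(v, a) = (a + v) - 6 = -6 + a + v)
-57/(18 + W(8, -4)) + 76 = -57/(18 + (-6 - 4 + 8)) + 76 = -57/(18 - 2) + 76 = -57/16 + 76 = 1159/16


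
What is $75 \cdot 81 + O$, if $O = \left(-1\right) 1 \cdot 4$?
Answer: $6071$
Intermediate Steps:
$O = -4$ ($O = \left(-1\right) 4 = -4$)
$75 \cdot 81 + O = 75 \cdot 81 - 4 = 6075 - 4 = 6071$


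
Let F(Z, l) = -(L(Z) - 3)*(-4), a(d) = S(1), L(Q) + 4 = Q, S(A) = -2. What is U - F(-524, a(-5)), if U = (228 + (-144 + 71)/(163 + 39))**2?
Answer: 2201103985/40804 ≈ 53943.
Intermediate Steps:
L(Q) = -4 + Q
a(d) = -2
F(Z, l) = -28 + 4*Z (F(Z, l) = -((-4 + Z) - 3)*(-4) = -(-7 + Z)*(-4) = -(28 - 4*Z) = -28 + 4*Z)
U = 2114436289/40804 (U = (228 - 73/202)**2 = (45983/202)**2 = 2114436289/40804 ≈ 51819.)
U - F(-524, a(-5)) = 2114436289/40804 - (-28 + 4*(-524)) = 2114436289/40804 - (-28 - 2096) = 2114436289/40804 - 1*(-2124) = 2114436289/40804 + 2124 = 2201103985/40804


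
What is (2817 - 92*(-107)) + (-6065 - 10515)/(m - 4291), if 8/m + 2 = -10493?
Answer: 570350152133/45034053 ≈ 12665.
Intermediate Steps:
m = -8/10495 (m = 8/(-2 - 10493) = 8/(-10495) = 8*(-1/10495) = -8/10495 ≈ -0.00076227)
(2817 - 92*(-107)) + (-6065 - 10515)/(m - 4291) = (2817 - 92*(-107)) + (-6065 - 10515)/(-8/10495 - 4291) = (2817 + 9844) - 16580/(-45034053/10495) = 12661 - 16580*(-10495/45034053) = 12661 + 174007100/45034053 = 570350152133/45034053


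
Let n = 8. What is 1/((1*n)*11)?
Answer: 1/88 ≈ 0.011364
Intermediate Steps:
1/((1*n)*11) = 1/((1*8)*11) = 1/(8*11) = 1/88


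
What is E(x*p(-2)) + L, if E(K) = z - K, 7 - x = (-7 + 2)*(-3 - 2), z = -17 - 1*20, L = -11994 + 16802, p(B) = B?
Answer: 4735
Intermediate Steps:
L = 4808
z = -37 (z = -17 - 20 = -37)
x = -18 (x = 7 - (-7 + 2)*(-3 - 2) = 7 - (-5)*(-5) = 7 - 1*25 = 7 - 25 = -18)
E(K) = -37 - K
E(x*p(-2)) + L = (-37 - (-18)*(-2)) + 4808 = (-37 - 1*36) + 4808 = (-37 - 36) + 4808 = -73 + 4808 = 4735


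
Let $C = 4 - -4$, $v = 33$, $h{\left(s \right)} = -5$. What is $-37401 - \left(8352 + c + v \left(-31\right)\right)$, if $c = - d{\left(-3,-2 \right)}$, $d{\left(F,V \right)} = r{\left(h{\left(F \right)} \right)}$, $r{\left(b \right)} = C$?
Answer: $-44722$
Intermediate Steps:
$C = 8$ ($C = 4 + 4 = 8$)
$r{\left(b \right)} = 8$
$d{\left(F,V \right)} = 8$
$c = -8$ ($c = \left(-1\right) 8 = -8$)
$-37401 - \left(8352 + c + v \left(-31\right)\right) = -37401 - \left(8344 - 1023\right) = -37401 - 7321 = -44722$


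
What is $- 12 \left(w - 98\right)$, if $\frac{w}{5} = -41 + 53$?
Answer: $456$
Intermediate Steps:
$w = 60$ ($w = 5 \left(-41 + 53\right) = 5 \cdot 12 = 60$)
$- 12 \left(w - 98\right) = - 12 \left(60 - 98\right) = \left(-12\right) \left(-38\right) = 456$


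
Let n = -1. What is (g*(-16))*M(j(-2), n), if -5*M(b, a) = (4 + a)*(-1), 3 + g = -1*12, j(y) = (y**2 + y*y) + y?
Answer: 144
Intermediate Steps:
j(y) = y + 2*y**2 (j(y) = (y**2 + y**2) + y = 2*y**2 + y = y + 2*y**2)
g = -15 (g = -3 - 1*12 = -3 - 12 = -15)
M(b, a) = 4/5 + a/5 (M(b, a) = -(4 + a)*(-1)/5 = -(-4 - a)/5 = 4/5 + a/5)
(g*(-16))*M(j(-2), n) = (-15*(-16))*(4/5 + (1/5)*(-1)) = 240*(4/5 - 1/5) = 240*(3/5) = 144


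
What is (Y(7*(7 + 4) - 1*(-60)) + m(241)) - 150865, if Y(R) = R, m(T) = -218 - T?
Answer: -151187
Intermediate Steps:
(Y(7*(7 + 4) - 1*(-60)) + m(241)) - 150865 = ((7*(7 + 4) - 1*(-60)) + (-218 - 1*241)) - 150865 = ((7*11 + 60) + (-218 - 241)) - 150865 = ((77 + 60) - 459) - 150865 = (137 - 459) - 150865 = -322 - 150865 = -151187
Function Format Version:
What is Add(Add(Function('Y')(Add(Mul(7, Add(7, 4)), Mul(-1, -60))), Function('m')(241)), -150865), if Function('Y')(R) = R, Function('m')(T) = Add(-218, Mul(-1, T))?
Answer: -151187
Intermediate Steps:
Add(Add(Function('Y')(Add(Mul(7, Add(7, 4)), Mul(-1, -60))), Function('m')(241)), -150865) = Add(Add(Add(Mul(7, Add(7, 4)), Mul(-1, -60)), Add(-218, Mul(-1, 241))), -150865) = Add(Add(Add(Mul(7, 11), 60), Add(-218, -241)), -150865) = Add(Add(Add(77, 60), -459), -150865) = Add(Add(137, -459), -150865) = Add(-322, -150865) = -151187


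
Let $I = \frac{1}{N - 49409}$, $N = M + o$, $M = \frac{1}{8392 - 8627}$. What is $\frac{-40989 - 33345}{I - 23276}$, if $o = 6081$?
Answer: $\frac{756874809054}{236998117591} \approx 3.1936$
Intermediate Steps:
$M = - \frac{1}{235}$ ($M = \frac{1}{-235} = - \frac{1}{235} \approx -0.0042553$)
$N = \frac{1429034}{235}$ ($N = - \frac{1}{235} + 6081 = \frac{1429034}{235} \approx 6081.0$)
$I = - \frac{235}{10182081}$ ($I = \frac{1}{\frac{1429034}{235} - 49409} = \frac{1}{- \frac{10182081}{235}} = - \frac{235}{10182081} \approx -2.308 \cdot 10^{-5}$)
$\frac{-40989 - 33345}{I - 23276} = \frac{-40989 - 33345}{- \frac{235}{10182081} - 23276} = \frac{-40989 - 33345}{- \frac{236998117591}{10182081}} = \left(-40989 - 33345\right) \left(- \frac{10182081}{236998117591}\right) = \left(-74334\right) \left(- \frac{10182081}{236998117591}\right) = \frac{756874809054}{236998117591}$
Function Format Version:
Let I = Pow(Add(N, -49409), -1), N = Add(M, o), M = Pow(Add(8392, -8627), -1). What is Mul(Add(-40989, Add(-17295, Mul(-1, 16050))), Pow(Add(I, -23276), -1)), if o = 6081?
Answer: Rational(756874809054, 236998117591) ≈ 3.1936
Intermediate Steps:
M = Rational(-1, 235) (M = Pow(-235, -1) = Rational(-1, 235) ≈ -0.0042553)
N = Rational(1429034, 235) (N = Add(Rational(-1, 235), 6081) = Rational(1429034, 235) ≈ 6081.0)
I = Rational(-235, 10182081) (I = Pow(Add(Rational(1429034, 235), -49409), -1) = Pow(Rational(-10182081, 235), -1) = Rational(-235, 10182081) ≈ -2.3080e-5)
Mul(Add(-40989, Add(-17295, Mul(-1, 16050))), Pow(Add(I, -23276), -1)) = Mul(Add(-40989, Add(-17295, Mul(-1, 16050))), Pow(Add(Rational(-235, 10182081), -23276), -1)) = Mul(Add(-40989, Add(-17295, -16050)), Pow(Rational(-236998117591, 10182081), -1)) = Mul(Add(-40989, -33345), Rational(-10182081, 236998117591)) = Mul(-74334, Rational(-10182081, 236998117591)) = Rational(756874809054, 236998117591)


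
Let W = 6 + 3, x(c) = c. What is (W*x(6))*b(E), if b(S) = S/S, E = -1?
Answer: 54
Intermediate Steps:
W = 9
b(S) = 1
(W*x(6))*b(E) = (9*6)*1 = 54*1 = 54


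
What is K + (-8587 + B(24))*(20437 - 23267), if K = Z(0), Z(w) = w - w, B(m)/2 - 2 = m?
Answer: 24154050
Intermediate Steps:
B(m) = 4 + 2*m
Z(w) = 0
K = 0
K + (-8587 + B(24))*(20437 - 23267) = 0 + (-8587 + (4 + 2*24))*(20437 - 23267) = 0 + (-8587 + (4 + 48))*(-2830) = 0 + (-8587 + 52)*(-2830) = 0 - 8535*(-2830) = 0 + 24154050 = 24154050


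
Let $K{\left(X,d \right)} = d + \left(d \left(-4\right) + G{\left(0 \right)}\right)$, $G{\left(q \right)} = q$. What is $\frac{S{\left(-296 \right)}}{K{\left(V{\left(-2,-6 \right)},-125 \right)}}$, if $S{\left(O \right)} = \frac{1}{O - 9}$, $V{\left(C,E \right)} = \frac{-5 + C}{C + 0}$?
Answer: $- \frac{1}{114375} \approx -8.7432 \cdot 10^{-6}$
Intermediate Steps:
$V{\left(C,E \right)} = \frac{-5 + C}{C}$
$K{\left(X,d \right)} = - 3 d$ ($K{\left(X,d \right)} = d + \left(d \left(-4\right) + 0\right) = d + \left(- 4 d + 0\right) = d - 4 d = - 3 d$)
$S{\left(O \right)} = \frac{1}{-9 + O}$
$\frac{S{\left(-296 \right)}}{K{\left(V{\left(-2,-6 \right)},-125 \right)}} = \frac{1}{\left(-9 - 296\right) \left(\left(-3\right) \left(-125\right)\right)} = \frac{1}{\left(-305\right) 375} = \left(- \frac{1}{305}\right) \frac{1}{375} = - \frac{1}{114375}$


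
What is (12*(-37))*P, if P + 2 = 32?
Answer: -13320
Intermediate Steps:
P = 30 (P = -2 + 32 = 30)
(12*(-37))*P = (12*(-37))*30 = -444*30 = -13320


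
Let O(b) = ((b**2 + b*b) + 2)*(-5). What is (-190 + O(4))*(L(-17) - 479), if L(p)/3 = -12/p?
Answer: 2918520/17 ≈ 1.7168e+5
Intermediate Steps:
L(p) = -36/p (L(p) = 3*(-12/p) = -36/p)
O(b) = -10 - 10*b**2 (O(b) = ((b**2 + b**2) + 2)*(-5) = (2*b**2 + 2)*(-5) = (2 + 2*b**2)*(-5) = -10 - 10*b**2)
(-190 + O(4))*(L(-17) - 479) = (-190 + (-10 - 10*4**2))*(-36/(-17) - 479) = (-190 + (-10 - 10*16))*(-36*(-1/17) - 479) = (-190 + (-10 - 160))*(36/17 - 479) = (-190 - 170)*(-8107/17) = -360*(-8107/17) = 2918520/17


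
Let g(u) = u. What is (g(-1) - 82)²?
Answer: 6889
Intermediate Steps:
(g(-1) - 82)² = (-1 - 82)² = (-83)² = 6889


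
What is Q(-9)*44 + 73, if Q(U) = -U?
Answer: 469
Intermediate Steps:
Q(-9)*44 + 73 = -1*(-9)*44 + 73 = 9*44 + 73 = 396 + 73 = 469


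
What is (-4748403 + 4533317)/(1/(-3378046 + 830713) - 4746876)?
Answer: 547895665638/12091873881709 ≈ 0.045311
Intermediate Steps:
(-4748403 + 4533317)/(1/(-3378046 + 830713) - 4746876) = -215086/(1/(-2547333) - 4746876) = -215086/(-1/2547333 - 4746876) = -215086/(-12091873881709/2547333) = -215086*(-2547333/12091873881709) = 547895665638/12091873881709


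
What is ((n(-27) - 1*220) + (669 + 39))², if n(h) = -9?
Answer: 229441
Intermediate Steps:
((n(-27) - 1*220) + (669 + 39))² = ((-9 - 1*220) + (669 + 39))² = ((-9 - 220) + 708)² = (-229 + 708)² = 479² = 229441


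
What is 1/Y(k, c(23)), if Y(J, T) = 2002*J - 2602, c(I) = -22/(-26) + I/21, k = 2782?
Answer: 1/5566962 ≈ 1.7963e-7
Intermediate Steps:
c(I) = 11/13 + I/21 (c(I) = -22*(-1/26) + I*(1/21) = 11/13 + I/21)
Y(J, T) = -2602 + 2002*J
1/Y(k, c(23)) = 1/(-2602 + 2002*2782) = 1/(-2602 + 5569564) = 1/5566962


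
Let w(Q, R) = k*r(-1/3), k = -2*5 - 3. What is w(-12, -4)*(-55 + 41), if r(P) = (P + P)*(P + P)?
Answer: 728/9 ≈ 80.889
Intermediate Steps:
r(P) = 4*P**2 (r(P) = (2*P)*(2*P) = 4*P**2)
k = -13 (k = -10 - 3 = -13)
w(Q, R) = -52/9 (w(Q, R) = -52*(-1/3)**2 = -52/9)
w(-12, -4)*(-55 + 41) = -52*(-55 + 41)/9 = -52/9*(-14) = 728/9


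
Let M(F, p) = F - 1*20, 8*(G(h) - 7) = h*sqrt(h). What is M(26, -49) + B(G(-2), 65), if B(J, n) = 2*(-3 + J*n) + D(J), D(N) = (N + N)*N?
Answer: 4031/4 - 79*I*sqrt(2)/2 ≈ 1007.8 - 55.861*I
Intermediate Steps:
G(h) = 7 + h**(3/2)/8 (G(h) = 7 + (h*sqrt(h))/8 = 7 + h**(3/2)/8)
D(N) = 2*N**2 (D(N) = (2*N)*N = 2*N**2)
B(J, n) = -6 + 2*J**2 + 2*J*n (B(J, n) = 2*(-3 + J*n) + 2*J**2 = (-6 + 2*J*n) + 2*J**2 = -6 + 2*J**2 + 2*J*n)
M(F, p) = -20 + F (M(F, p) = F - 20 = -20 + F)
M(26, -49) + B(G(-2), 65) = (-20 + 26) + (-6 + 2*(7 + (-2)**(3/2)/8)**2 + 2*(7 + (-2)**(3/2)/8)*65) = 6 + (-6 + 2*(7 + (-2*I*sqrt(2))/8)**2 + 2*(7 + (-2*I*sqrt(2))/8)*65) = 6 + (-6 + 2*(7 - I*sqrt(2)/4)**2 + 2*(7 - I*sqrt(2)/4)*65) = 6 + (-6 + 2*(7 - I*sqrt(2)/4)**2 + (910 - 65*I*sqrt(2)/2)) = 6 + (904 + 2*(7 - I*sqrt(2)/4)**2 - 65*I*sqrt(2)/2) = 910 + 2*(7 - I*sqrt(2)/4)**2 - 65*I*sqrt(2)/2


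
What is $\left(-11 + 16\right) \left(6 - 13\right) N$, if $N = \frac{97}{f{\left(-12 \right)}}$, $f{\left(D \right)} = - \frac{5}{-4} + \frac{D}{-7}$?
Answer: $- \frac{95060}{83} \approx -1145.3$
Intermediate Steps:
$f{\left(D \right)} = \frac{5}{4} - \frac{D}{7}$ ($f{\left(D \right)} = \left(-5\right) \left(- \frac{1}{4}\right) + D \left(- \frac{1}{7}\right) = \frac{5}{4} - \frac{D}{7}$)
$N = \frac{2716}{83}$ ($N = \frac{97}{\frac{5}{4} - - \frac{12}{7}} = \frac{97}{\frac{5}{4} + \frac{12}{7}} = \frac{97}{\frac{83}{28}} = 97 \cdot \frac{28}{83} = \frac{2716}{83} \approx 32.723$)
$\left(-11 + 16\right) \left(6 - 13\right) N = \left(-11 + 16\right) \left(6 - 13\right) \frac{2716}{83} = 5 \left(-7\right) \frac{2716}{83} = \left(-35\right) \frac{2716}{83} = - \frac{95060}{83}$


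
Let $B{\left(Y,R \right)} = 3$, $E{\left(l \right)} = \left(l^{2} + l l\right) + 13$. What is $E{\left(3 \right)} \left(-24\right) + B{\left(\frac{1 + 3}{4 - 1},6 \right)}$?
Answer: $-741$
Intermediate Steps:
$E{\left(l \right)} = 13 + 2 l^{2}$ ($E{\left(l \right)} = \left(l^{2} + l^{2}\right) + 13 = 2 l^{2} + 13 = 13 + 2 l^{2}$)
$E{\left(3 \right)} \left(-24\right) + B{\left(\frac{1 + 3}{4 - 1},6 \right)} = \left(13 + 2 \cdot 3^{2}\right) \left(-24\right) + 3 = \left(13 + 2 \cdot 9\right) \left(-24\right) + 3 = \left(13 + 18\right) \left(-24\right) + 3 = 31 \left(-24\right) + 3 = -744 + 3 = -741$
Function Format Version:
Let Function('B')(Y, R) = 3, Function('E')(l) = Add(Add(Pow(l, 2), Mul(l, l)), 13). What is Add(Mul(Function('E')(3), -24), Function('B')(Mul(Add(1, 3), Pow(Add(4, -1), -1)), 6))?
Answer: -741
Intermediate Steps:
Function('E')(l) = Add(13, Mul(2, Pow(l, 2))) (Function('E')(l) = Add(Add(Pow(l, 2), Pow(l, 2)), 13) = Add(Mul(2, Pow(l, 2)), 13) = Add(13, Mul(2, Pow(l, 2))))
Add(Mul(Function('E')(3), -24), Function('B')(Mul(Add(1, 3), Pow(Add(4, -1), -1)), 6)) = Add(Mul(Add(13, Mul(2, Pow(3, 2))), -24), 3) = Add(Mul(Add(13, Mul(2, 9)), -24), 3) = Add(Mul(Add(13, 18), -24), 3) = Add(Mul(31, -24), 3) = Add(-744, 3) = -741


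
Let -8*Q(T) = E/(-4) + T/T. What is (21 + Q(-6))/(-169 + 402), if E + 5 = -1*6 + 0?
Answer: 657/7456 ≈ 0.088117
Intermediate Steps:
E = -11 (E = -5 + (-1*6 + 0) = -5 + (-6 + 0) = -5 - 6 = -11)
Q(T) = -15/32 (Q(T) = -(-11/(-4) + T/T)/8 = -(-11*(-¼) + 1)/8 = -(11/4 + 1)/8 = -⅛*15/4 = -15/32)
(21 + Q(-6))/(-169 + 402) = (21 - 15/32)/(-169 + 402) = (657/32)/233 = (657/32)*(1/233) = 657/7456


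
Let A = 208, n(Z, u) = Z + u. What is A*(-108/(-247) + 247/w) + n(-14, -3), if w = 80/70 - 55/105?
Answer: 1578253/19 ≈ 83066.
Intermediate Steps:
w = 13/21 (w = 80*(1/70) - 55*1/105 = 8/7 - 11/21 = 13/21 ≈ 0.61905)
A*(-108/(-247) + 247/w) + n(-14, -3) = 208*(-108/(-247) + 247/(13/21)) + (-14 - 3) = 208*(-108*(-1/247) + 247*(21/13)) - 17 = 208*(108/247 + 399) - 17 = 208*(98661/247) - 17 = 1578576/19 - 17 = 1578253/19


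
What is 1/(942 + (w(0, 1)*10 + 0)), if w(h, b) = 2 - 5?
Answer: 1/912 ≈ 0.0010965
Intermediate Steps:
w(h, b) = -3
1/(942 + (w(0, 1)*10 + 0)) = 1/(942 + (-3*10 + 0)) = 1/(942 + (-30 + 0)) = 1/(942 - 30) = 1/912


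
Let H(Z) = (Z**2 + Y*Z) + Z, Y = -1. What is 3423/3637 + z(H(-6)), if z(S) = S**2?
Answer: 4716975/3637 ≈ 1296.9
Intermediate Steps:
H(Z) = Z**2 (H(Z) = (Z**2 - Z) + Z = Z**2)
3423/3637 + z(H(-6)) = 3423/3637 + ((-6)**2)**2 = 3423*(1/3637) + 36**2 = 3423/3637 + 1296 = 4716975/3637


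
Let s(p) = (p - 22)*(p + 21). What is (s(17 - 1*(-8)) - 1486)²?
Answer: 1817104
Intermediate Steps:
s(p) = (-22 + p)*(21 + p)
(s(17 - 1*(-8)) - 1486)² = ((-462 + (17 - 1*(-8))² - (17 - 1*(-8))) - 1486)² = ((-462 + (17 + 8)² - (17 + 8)) - 1486)² = ((-462 + 25² - 1*25) - 1486)² = ((-462 + 625 - 25) - 1486)² = (138 - 1486)² = (-1348)² = 1817104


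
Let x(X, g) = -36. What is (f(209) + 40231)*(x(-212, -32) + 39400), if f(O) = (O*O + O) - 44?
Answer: 3309607028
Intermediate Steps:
f(O) = -44 + O + O**2 (f(O) = (O**2 + O) - 44 = (O + O**2) - 44 = -44 + O + O**2)
(f(209) + 40231)*(x(-212, -32) + 39400) = ((-44 + 209 + 209**2) + 40231)*(-36 + 39400) = ((-44 + 209 + 43681) + 40231)*39364 = (43846 + 40231)*39364 = 84077*39364 = 3309607028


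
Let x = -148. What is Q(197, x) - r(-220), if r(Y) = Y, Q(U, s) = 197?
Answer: 417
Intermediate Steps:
Q(197, x) - r(-220) = 197 - 1*(-220) = 197 + 220 = 417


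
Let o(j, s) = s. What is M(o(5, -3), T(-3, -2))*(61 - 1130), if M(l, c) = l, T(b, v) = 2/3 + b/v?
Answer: 3207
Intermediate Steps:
T(b, v) = ⅔ + b/v (T(b, v) = 2*(⅓) + b/v = ⅔ + b/v)
M(o(5, -3), T(-3, -2))*(61 - 1130) = -3*(61 - 1130) = -3*(-1069) = 3207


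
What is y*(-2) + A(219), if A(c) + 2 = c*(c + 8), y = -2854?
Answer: 55419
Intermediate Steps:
A(c) = -2 + c*(8 + c) (A(c) = -2 + c*(c + 8) = -2 + c*(8 + c))
y*(-2) + A(219) = -2854*(-2) + (-2 + 219² + 8*219) = 5708 + (-2 + 47961 + 1752) = 5708 + 49711 = 55419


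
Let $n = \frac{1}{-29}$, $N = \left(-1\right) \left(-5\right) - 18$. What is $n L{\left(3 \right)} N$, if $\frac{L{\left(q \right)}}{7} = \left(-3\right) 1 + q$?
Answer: $0$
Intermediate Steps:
$L{\left(q \right)} = -21 + 7 q$ ($L{\left(q \right)} = 7 \left(\left(-3\right) 1 + q\right) = 7 \left(-3 + q\right) = -21 + 7 q$)
$N = -13$ ($N = 5 - 18 = -13$)
$n = - \frac{1}{29} \approx -0.034483$
$n L{\left(3 \right)} N = - \frac{-21 + 7 \cdot 3}{29} \left(-13\right) = - \frac{-21 + 21}{29} \left(-13\right) = \left(- \frac{1}{29}\right) 0 \left(-13\right) = 0 \left(-13\right) = 0$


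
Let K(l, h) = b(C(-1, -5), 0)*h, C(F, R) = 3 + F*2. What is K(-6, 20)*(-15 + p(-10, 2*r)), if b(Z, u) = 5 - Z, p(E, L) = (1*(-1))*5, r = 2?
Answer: -1600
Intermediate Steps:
C(F, R) = 3 + 2*F
p(E, L) = -5 (p(E, L) = -1*5 = -5)
K(l, h) = 4*h (K(l, h) = (5 - (3 + 2*(-1)))*h = (5 - (3 - 2))*h = (5 - 1*1)*h = (5 - 1)*h = 4*h)
K(-6, 20)*(-15 + p(-10, 2*r)) = (4*20)*(-15 - 5) = 80*(-20) = -1600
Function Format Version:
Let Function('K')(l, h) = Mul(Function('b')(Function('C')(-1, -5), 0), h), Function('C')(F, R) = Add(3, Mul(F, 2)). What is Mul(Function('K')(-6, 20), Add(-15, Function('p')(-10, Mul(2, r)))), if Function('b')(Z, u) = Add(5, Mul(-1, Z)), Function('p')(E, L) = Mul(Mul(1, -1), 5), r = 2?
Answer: -1600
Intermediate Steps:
Function('C')(F, R) = Add(3, Mul(2, F))
Function('p')(E, L) = -5 (Function('p')(E, L) = Mul(-1, 5) = -5)
Function('K')(l, h) = Mul(4, h) (Function('K')(l, h) = Mul(Add(5, Mul(-1, Add(3, Mul(2, -1)))), h) = Mul(Add(5, Mul(-1, Add(3, -2))), h) = Mul(Add(5, Mul(-1, 1)), h) = Mul(Add(5, -1), h) = Mul(4, h))
Mul(Function('K')(-6, 20), Add(-15, Function('p')(-10, Mul(2, r)))) = Mul(Mul(4, 20), Add(-15, -5)) = Mul(80, -20) = -1600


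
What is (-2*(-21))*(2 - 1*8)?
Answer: -252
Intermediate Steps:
(-2*(-21))*(2 - 1*8) = 42*(2 - 8) = 42*(-6) = -252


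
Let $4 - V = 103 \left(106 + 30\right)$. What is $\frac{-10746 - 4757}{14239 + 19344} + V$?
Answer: $- \frac{470311835}{33583} \approx -14004.0$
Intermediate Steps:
$V = -14004$ ($V = 4 - 103 \left(106 + 30\right) = 4 - 103 \cdot 136 = 4 - 14008 = -14004$)
$\frac{-10746 - 4757}{14239 + 19344} + V = \frac{-10746 - 4757}{14239 + 19344} - 14004 = - \frac{15503}{33583} - 14004 = - \frac{470311835}{33583}$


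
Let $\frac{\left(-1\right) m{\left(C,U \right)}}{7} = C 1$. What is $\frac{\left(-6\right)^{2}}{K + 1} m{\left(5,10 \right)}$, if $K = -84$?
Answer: $\frac{1260}{83} \approx 15.181$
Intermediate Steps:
$m{\left(C,U \right)} = - 7 C$ ($m{\left(C,U \right)} = - 7 C 1 = - 7 C$)
$\frac{\left(-6\right)^{2}}{K + 1} m{\left(5,10 \right)} = \frac{\left(-6\right)^{2}}{-84 + 1} \left(\left(-7\right) 5\right) = \frac{36}{-83} \left(-35\right) = 36 \left(- \frac{1}{83}\right) \left(-35\right) = \left(- \frac{36}{83}\right) \left(-35\right) = \frac{1260}{83}$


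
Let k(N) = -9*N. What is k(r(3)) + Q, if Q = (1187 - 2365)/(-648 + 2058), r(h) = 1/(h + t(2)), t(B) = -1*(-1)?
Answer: -8701/2820 ≈ -3.0855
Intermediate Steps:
t(B) = 1
r(h) = 1/(1 + h) (r(h) = 1/(h + 1) = 1/(1 + h))
Q = -589/705 (Q = -1178/1410 = -1178*1/1410 = -589/705 ≈ -0.83546)
k(r(3)) + Q = -9/(1 + 3) - 589/705 = -9/4 - 589/705 = -8701/2820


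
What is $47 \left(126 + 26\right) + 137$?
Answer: $7281$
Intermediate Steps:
$47 \left(126 + 26\right) + 137 = 47 \cdot 152 + 137 = 7144 + 137 = 7281$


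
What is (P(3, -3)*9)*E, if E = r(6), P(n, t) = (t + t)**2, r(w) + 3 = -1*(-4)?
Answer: 324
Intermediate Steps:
r(w) = 1 (r(w) = -3 - 1*(-4) = -3 + 4 = 1)
P(n, t) = 4*t**2 (P(n, t) = (2*t)**2 = 4*t**2)
E = 1
(P(3, -3)*9)*E = ((4*(-3)**2)*9)*1 = ((4*9)*9)*1 = (36*9)*1 = 324*1 = 324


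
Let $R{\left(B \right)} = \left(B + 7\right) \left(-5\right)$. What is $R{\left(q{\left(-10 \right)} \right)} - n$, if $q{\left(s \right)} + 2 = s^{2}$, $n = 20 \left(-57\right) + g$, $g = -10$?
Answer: $625$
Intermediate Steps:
$n = -1150$ ($n = 20 \left(-57\right) - 10 = -1140 - 10 = -1150$)
$q{\left(s \right)} = -2 + s^{2}$
$R{\left(B \right)} = -35 - 5 B$ ($R{\left(B \right)} = \left(7 + B\right) \left(-5\right) = -35 - 5 B$)
$R{\left(q{\left(-10 \right)} \right)} - n = \left(-35 - 5 \left(-2 + \left(-10\right)^{2}\right)\right) - -1150 = \left(-35 - 5 \left(-2 + 100\right)\right) + 1150 = \left(-35 - 490\right) + 1150 = -525 + 1150 = 625$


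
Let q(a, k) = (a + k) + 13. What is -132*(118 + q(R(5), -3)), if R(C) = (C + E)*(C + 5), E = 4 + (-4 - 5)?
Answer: -16896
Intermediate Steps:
E = -5 (E = 4 - 9 = -5)
R(C) = (-5 + C)*(5 + C) (R(C) = (C - 5)*(C + 5) = (-5 + C)*(5 + C))
q(a, k) = 13 + a + k
-132*(118 + q(R(5), -3)) = -132*(118 + (13 + (-25 + 5²) - 3)) = -132*(118 + (13 + (-25 + 25) - 3)) = -132*(118 + (13 + 0 - 3)) = -132*(118 + 10) = -132*128 = -16896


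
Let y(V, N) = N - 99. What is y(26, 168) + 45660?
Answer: 45729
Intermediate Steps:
y(V, N) = -99 + N
y(26, 168) + 45660 = (-99 + 168) + 45660 = 69 + 45660 = 45729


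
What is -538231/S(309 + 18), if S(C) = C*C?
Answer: -538231/106929 ≈ -5.0335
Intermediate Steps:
S(C) = C²
-538231/S(309 + 18) = -538231/(309 + 18)² = -538231/(327²) = -538231/106929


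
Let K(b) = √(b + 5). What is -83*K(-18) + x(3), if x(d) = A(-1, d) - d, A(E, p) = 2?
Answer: -1 - 83*I*√13 ≈ -1.0 - 299.26*I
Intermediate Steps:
K(b) = √(5 + b)
x(d) = 2 - d
-83*K(-18) + x(3) = -83*√(5 - 18) + (2 - 1*3) = -83*I*√13 + (2 - 3) = -83*I*√13 - 1 = -1 - 83*I*√13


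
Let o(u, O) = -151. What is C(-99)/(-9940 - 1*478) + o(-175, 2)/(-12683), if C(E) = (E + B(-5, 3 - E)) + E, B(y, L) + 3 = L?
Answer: 2828735/132131494 ≈ 0.021408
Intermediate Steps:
B(y, L) = -3 + L
C(E) = E (C(E) = (E + (-3 + (3 - E))) + E = (E - E) + E = 0 + E = E)
C(-99)/(-9940 - 1*478) + o(-175, 2)/(-12683) = -99/(-9940 - 1*478) - 151/(-12683) = -99/(-9940 - 478) - 151*(-1/12683) = -99/(-10418) + 151/12683 = -99*(-1/10418) + 151/12683 = 99/10418 + 151/12683 = 2828735/132131494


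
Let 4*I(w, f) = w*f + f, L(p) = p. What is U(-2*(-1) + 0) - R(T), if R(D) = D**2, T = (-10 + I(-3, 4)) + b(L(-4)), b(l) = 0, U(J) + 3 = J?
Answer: -145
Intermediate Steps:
I(w, f) = f/4 + f*w/4 (I(w, f) = (w*f + f)/4 = (f*w + f)/4 = (f + f*w)/4 = f/4 + f*w/4)
U(J) = -3 + J
T = -12 (T = (-10 + (1/4)*4*(1 - 3)) + 0 = (-10 + (1/4)*4*(-2)) + 0 = (-10 - 2) + 0 = -12 + 0 = -12)
U(-2*(-1) + 0) - R(T) = (-3 + (-2*(-1) + 0)) - 1*(-12)**2 = (-3 + (2 + 0)) - 1*144 = (-3 + 2) - 144 = -1 - 144 = -145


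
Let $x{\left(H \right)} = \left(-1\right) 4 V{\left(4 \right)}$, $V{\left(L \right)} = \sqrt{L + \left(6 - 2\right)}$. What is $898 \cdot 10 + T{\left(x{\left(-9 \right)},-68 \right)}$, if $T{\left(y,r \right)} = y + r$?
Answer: $8912 - 8 \sqrt{2} \approx 8900.7$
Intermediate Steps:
$V{\left(L \right)} = \sqrt{4 + L}$ ($V{\left(L \right)} = \sqrt{L + \left(6 - 2\right)} = \sqrt{L + 4} = \sqrt{4 + L}$)
$x{\left(H \right)} = - 8 \sqrt{2}$ ($x{\left(H \right)} = \left(-1\right) 4 \sqrt{4 + 4} = - 4 \sqrt{8} = - 4 \cdot 2 \sqrt{2} = - 8 \sqrt{2}$)
$T{\left(y,r \right)} = r + y$
$898 \cdot 10 + T{\left(x{\left(-9 \right)},-68 \right)} = 898 \cdot 10 - \left(68 + 8 \sqrt{2}\right) = 8980 - \left(68 + 8 \sqrt{2}\right) = 8912 - 8 \sqrt{2}$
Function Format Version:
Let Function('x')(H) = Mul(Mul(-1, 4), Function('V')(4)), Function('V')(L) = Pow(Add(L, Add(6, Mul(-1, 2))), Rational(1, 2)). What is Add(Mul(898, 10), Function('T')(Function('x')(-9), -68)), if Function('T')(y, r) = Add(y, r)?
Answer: Add(8912, Mul(-8, Pow(2, Rational(1, 2)))) ≈ 8900.7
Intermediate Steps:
Function('V')(L) = Pow(Add(4, L), Rational(1, 2)) (Function('V')(L) = Pow(Add(L, Add(6, -2)), Rational(1, 2)) = Pow(Add(L, 4), Rational(1, 2)) = Pow(Add(4, L), Rational(1, 2)))
Function('x')(H) = Mul(-8, Pow(2, Rational(1, 2))) (Function('x')(H) = Mul(Mul(-1, 4), Pow(Add(4, 4), Rational(1, 2))) = Mul(-4, Pow(8, Rational(1, 2))) = Mul(-4, Mul(2, Pow(2, Rational(1, 2)))) = Mul(-8, Pow(2, Rational(1, 2))))
Function('T')(y, r) = Add(r, y)
Add(Mul(898, 10), Function('T')(Function('x')(-9), -68)) = Add(Mul(898, 10), Add(-68, Mul(-8, Pow(2, Rational(1, 2))))) = Add(8980, Add(-68, Mul(-8, Pow(2, Rational(1, 2))))) = Add(8912, Mul(-8, Pow(2, Rational(1, 2))))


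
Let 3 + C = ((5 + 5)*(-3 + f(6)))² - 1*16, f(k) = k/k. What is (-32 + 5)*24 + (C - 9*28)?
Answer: -519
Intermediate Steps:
f(k) = 1
C = 381 (C = -3 + (((5 + 5)*(-3 + 1))² - 1*16) = -3 + ((10*(-2))² - 16) = -3 + ((-20)² - 16) = -3 + (400 - 16) = -3 + 384 = 381)
(-32 + 5)*24 + (C - 9*28) = (-32 + 5)*24 + (381 - 9*28) = -27*24 + (381 - 252) = -648 + 129 = -519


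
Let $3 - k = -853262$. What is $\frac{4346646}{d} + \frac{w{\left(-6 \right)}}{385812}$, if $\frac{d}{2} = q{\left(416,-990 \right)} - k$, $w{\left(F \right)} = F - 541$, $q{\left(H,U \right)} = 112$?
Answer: $- \frac{119851538281}{47022380748} \approx -2.5488$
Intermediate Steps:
$k = 853265$ ($k = 3 - -853262 = 3 + 853262 = 853265$)
$w{\left(F \right)} = -541 + F$
$d = -1706306$ ($d = 2 \left(112 - 853265\right) = 2 \left(-853153\right) = -1706306$)
$\frac{4346646}{d} + \frac{w{\left(-6 \right)}}{385812} = \frac{4346646}{-1706306} + \frac{-541 - 6}{385812} = 4346646 \left(- \frac{1}{1706306}\right) - \frac{547}{385812} = - \frac{2173323}{853153} - \frac{547}{385812} = - \frac{119851538281}{47022380748}$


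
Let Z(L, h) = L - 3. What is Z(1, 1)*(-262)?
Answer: 524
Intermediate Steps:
Z(L, h) = -3 + L
Z(1, 1)*(-262) = (-3 + 1)*(-262) = -2*(-262) = 524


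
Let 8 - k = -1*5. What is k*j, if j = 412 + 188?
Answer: 7800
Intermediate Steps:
j = 600
k = 13 (k = 8 - (-1)*5 = 8 - 1*(-5) = 8 + 5 = 13)
k*j = 13*600 = 7800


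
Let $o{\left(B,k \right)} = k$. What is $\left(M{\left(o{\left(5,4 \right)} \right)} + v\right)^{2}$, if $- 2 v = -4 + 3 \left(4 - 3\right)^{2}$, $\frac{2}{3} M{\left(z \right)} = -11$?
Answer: $256$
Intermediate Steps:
$M{\left(z \right)} = - \frac{33}{2}$ ($M{\left(z \right)} = \frac{3}{2} \left(-11\right) = - \frac{33}{2}$)
$v = \frac{1}{2}$ ($v = - \frac{-4 + 3 \left(4 - 3\right)^{2}}{2} = - \frac{-4 + 3 \cdot 1^{2}}{2} = - \frac{-4 + 3 \cdot 1}{2} = - \frac{-4 + 3}{2} = \left(- \frac{1}{2}\right) \left(-1\right) = \frac{1}{2} \approx 0.5$)
$\left(M{\left(o{\left(5,4 \right)} \right)} + v\right)^{2} = \left(- \frac{33}{2} + \frac{1}{2}\right)^{2} = \left(-16\right)^{2} = 256$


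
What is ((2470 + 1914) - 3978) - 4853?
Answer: -4447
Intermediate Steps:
((2470 + 1914) - 3978) - 4853 = (4384 - 3978) - 4853 = 406 - 4853 = -4447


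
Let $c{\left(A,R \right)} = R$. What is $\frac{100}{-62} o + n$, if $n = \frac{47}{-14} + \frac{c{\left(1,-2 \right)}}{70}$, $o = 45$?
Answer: $- \frac{164847}{2170} \approx -75.966$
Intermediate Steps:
$n = - \frac{237}{70}$ ($n = \frac{47}{-14} - \frac{2}{70} = 47 \left(- \frac{1}{14}\right) - \frac{1}{35} = - \frac{47}{14} - \frac{1}{35} = - \frac{237}{70} \approx -3.3857$)
$\frac{100}{-62} o + n = \frac{100}{-62} \cdot 45 - \frac{237}{70} = 100 \left(- \frac{1}{62}\right) 45 - \frac{237}{70} = \left(- \frac{50}{31}\right) 45 - \frac{237}{70} = - \frac{2250}{31} - \frac{237}{70} = - \frac{164847}{2170}$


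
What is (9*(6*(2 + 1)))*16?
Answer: 2592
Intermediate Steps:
(9*(6*(2 + 1)))*16 = (9*(6*3))*16 = (9*18)*16 = 162*16 = 2592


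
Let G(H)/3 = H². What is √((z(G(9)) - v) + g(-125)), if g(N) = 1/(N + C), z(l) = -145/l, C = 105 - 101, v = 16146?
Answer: I*√1424275878/297 ≈ 127.07*I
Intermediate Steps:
G(H) = 3*H²
C = 4
g(N) = 1/(4 + N) (g(N) = 1/(N + 4) = 1/(4 + N))
√((z(G(9)) - v) + g(-125)) = √((-145/(3*9²) - 1*16146) + 1/(4 - 125)) = √((-145/(3*81) - 16146) + 1/(-121)) = √((-145/243 - 16146) - 1/121) = √(-3923623/243 - 1/121) = √(-474758626/29403) = I*√1424275878/297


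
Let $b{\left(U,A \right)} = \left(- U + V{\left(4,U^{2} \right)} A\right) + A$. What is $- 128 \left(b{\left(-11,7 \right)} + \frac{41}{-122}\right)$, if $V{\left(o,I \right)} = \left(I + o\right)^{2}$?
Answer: $- \frac{854137920}{61} \approx -1.4002 \cdot 10^{7}$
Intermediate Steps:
$b{\left(U,A \right)} = A - U + A \left(4 + U^{2}\right)^{2}$ ($b{\left(U,A \right)} = \left(- U + \left(U^{2} + 4\right)^{2} A\right) + A = \left(- U + \left(4 + U^{2}\right)^{2} A\right) + A = \left(- U + A \left(4 + U^{2}\right)^{2}\right) + A = A - U + A \left(4 + U^{2}\right)^{2}$)
$- 128 \left(b{\left(-11,7 \right)} + \frac{41}{-122}\right) = - 128 \left(\left(7 - -11 + 7 \left(4 + \left(-11\right)^{2}\right)^{2}\right) + \frac{41}{-122}\right) = - 128 \left(\left(7 + 11 + 7 \left(4 + 121\right)^{2}\right) + 41 \left(- \frac{1}{122}\right)\right) = - 128 \left(\left(7 + 11 + 7 \cdot 125^{2}\right) - \frac{41}{122}\right) = - 128 \left(\left(7 + 11 + 7 \cdot 15625\right) - \frac{41}{122}\right) = - 128 \left(\left(7 + 11 + 109375\right) - \frac{41}{122}\right) = - 128 \left(109393 - \frac{41}{122}\right) = \left(-128\right) \frac{13345905}{122} = - \frac{854137920}{61}$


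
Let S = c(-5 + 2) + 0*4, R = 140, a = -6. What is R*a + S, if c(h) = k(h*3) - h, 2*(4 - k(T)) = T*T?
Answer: -1747/2 ≈ -873.50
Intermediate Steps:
k(T) = 4 - T²/2 (k(T) = 4 - T*T/2 = 4 - T²/2)
c(h) = 4 - h - 9*h²/2 (c(h) = (4 - 9*h²/2) - h = 4 - h - 9*h²/2)
S = -67/2 (S = (4 - (-5 + 2) - 9*(-5 + 2)²/2) + 0*4 = (4 - 1*(-3) - 9/2*(-3)²) + 0 = (4 + 3 - 9/2*9) + 0 = (4 + 3 - 81/2) + 0 = -67/2 + 0 = -67/2 ≈ -33.500)
R*a + S = 140*(-6) - 67/2 = -840 - 67/2 = -1747/2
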